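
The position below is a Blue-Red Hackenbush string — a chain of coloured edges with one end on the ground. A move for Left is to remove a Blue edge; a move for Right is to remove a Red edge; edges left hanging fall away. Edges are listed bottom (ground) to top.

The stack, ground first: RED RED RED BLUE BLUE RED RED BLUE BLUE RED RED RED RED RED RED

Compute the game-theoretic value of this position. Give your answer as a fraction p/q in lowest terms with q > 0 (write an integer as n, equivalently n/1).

-9855/4096

R: Left { · }, Right { 0 } gives simplest -1
RR: Left { · }, Right { -1, 0 } gives simplest -2
RRR: Left { · }, Right { -2, -1, 0 } gives simplest -3
RRRB: Left { -3 }, Right { -2, -1, 0 } gives simplest -5/2
RRRBB: Left { -3, -5/2 }, Right { -2, -1, 0 } gives simplest -9/4
RRRBBR: Left { -3, -5/2 }, Right { -9/4, -2, -1, 0 } gives simplest -19/8
RRRBBRR: Left { -3, -5/2 }, Right { -19/8, -9/4, -2, -1, 0 } gives simplest -39/16
RRRBBRRB: Left { -3, -5/2, -39/16 }, Right { -19/8, -9/4, -2, -1, 0 } gives simplest -77/32
RRRBBRRBB: Left { -3, -5/2, -39/16, -77/32 }, Right { -19/8, -9/4, -2, -1, 0 } gives simplest -153/64
RRRBBRRBBR: Left { -3, -5/2, -39/16, -77/32 }, Right { -153/64, -19/8, -9/4, -2, -1, 0 } gives simplest -307/128
RRRBBRRBBRR: Left { -3, -5/2, -39/16, -77/32 }, Right { -307/128, -153/64, -19/8, -9/4, -2, -1, 0 } gives simplest -615/256
RRRBBRRBBRRR: Left { -3, -5/2, -39/16, -77/32 }, Right { -615/256, -307/128, -153/64, -19/8, -9/4, -2, -1, 0 } gives simplest -1231/512
RRRBBRRBBRRRR: Left { -3, -5/2, -39/16, -77/32 }, Right { -1231/512, -615/256, -307/128, -153/64, -19/8, -9/4, -2, -1, 0 } gives simplest -2463/1024
RRRBBRRBBRRRRR: Left { -3, -5/2, -39/16, -77/32 }, Right { -2463/1024, -1231/512, -615/256, -307/128, -153/64, -19/8, -9/4, -2, -1, 0 } gives simplest -4927/2048
RRRBBRRBBRRRRRR: Left { -3, -5/2, -39/16, -77/32 }, Right { -4927/2048, -2463/1024, -1231/512, -615/256, -307/128, -153/64, -19/8, -9/4, -2, -1, 0 } gives simplest -9855/4096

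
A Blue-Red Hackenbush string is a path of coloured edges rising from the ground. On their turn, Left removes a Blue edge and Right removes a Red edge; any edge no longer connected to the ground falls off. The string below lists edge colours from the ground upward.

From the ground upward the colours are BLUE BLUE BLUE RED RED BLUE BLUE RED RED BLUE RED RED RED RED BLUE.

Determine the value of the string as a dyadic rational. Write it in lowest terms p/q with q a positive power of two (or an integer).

9795/4096

Recurse on prefixes of the 15-edge string BLUE BLUE BLUE RED RED BLUE BLUE RED RED BLUE RED RED RED RED BLUE:
step 1: add BLUE to get B; options L={ 0 } R={ · } → 1
step 2: add BLUE to get BB; options L={ 0 1 } R={ · } → 2
step 3: add BLUE to get BBB; options L={ 0 1 2 } R={ · } → 3
step 4: add RED to get BBBR; options L={ 0 1 2 } R={ 3 } → 5/2
step 5: add RED to get BBBRR; options L={ 0 1 2 } R={ 5/2 3 } → 9/4
step 6: add BLUE to get BBBRRB; options L={ 0 1 2 9/4 } R={ 5/2 3 } → 19/8
step 7: add BLUE to get BBBRRBB; options L={ 0 1 2 9/4 19/8 } R={ 5/2 3 } → 39/16
step 8: add RED to get BBBRRBBR; options L={ 0 1 2 9/4 19/8 } R={ 39/16 5/2 3 } → 77/32
step 9: add RED to get BBBRRBBRR; options L={ 0 1 2 9/4 19/8 } R={ 77/32 39/16 5/2 3 } → 153/64
step 10: add BLUE to get BBBRRBBRRB; options L={ 0 1 2 9/4 19/8 153/64 } R={ 77/32 39/16 5/2 3 } → 307/128
step 11: add RED to get BBBRRBBRRBR; options L={ 0 1 2 9/4 19/8 153/64 } R={ 307/128 77/32 39/16 5/2 3 } → 613/256
step 12: add RED to get BBBRRBBRRBRR; options L={ 0 1 2 9/4 19/8 153/64 } R={ 613/256 307/128 77/32 39/16 5/2 3 } → 1225/512
step 13: add RED to get BBBRRBBRRBRRR; options L={ 0 1 2 9/4 19/8 153/64 } R={ 1225/512 613/256 307/128 77/32 39/16 5/2 3 } → 2449/1024
step 14: add RED to get BBBRRBBRRBRRRR; options L={ 0 1 2 9/4 19/8 153/64 } R={ 2449/1024 1225/512 613/256 307/128 77/32 39/16 5/2 3 } → 4897/2048
step 15: add BLUE to get BBBRRBBRRBRRRRB; options L={ 0 1 2 9/4 19/8 153/64 4897/2048 } R={ 2449/1024 1225/512 613/256 307/128 77/32 39/16 5/2 3 } → 9795/4096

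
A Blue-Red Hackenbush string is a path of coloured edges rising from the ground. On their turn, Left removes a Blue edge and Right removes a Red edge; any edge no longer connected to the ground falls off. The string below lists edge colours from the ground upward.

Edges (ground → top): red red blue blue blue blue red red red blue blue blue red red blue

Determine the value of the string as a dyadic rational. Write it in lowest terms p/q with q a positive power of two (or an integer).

Build G(s[:k]) for k = 1..15, string s = red red blue blue blue blue red red red blue blue blue red red blue.
G_1 [r]  L=[none]  R=[0]  = -1
G_2 [rr]  L=[none]  R=[-1, 0]  = -2
G_3 [rrb]  L=[-2]  R=[-1, 0]  = -3/2
G_4 [rrbb]  L=[-2, -3/2]  R=[-1, 0]  = -5/4
G_5 [rrbbb]  L=[-2, -3/2, -5/4]  R=[-1, 0]  = -9/8
G_6 [rrbbbb]  L=[-2, -3/2, -5/4, -9/8]  R=[-1, 0]  = -17/16
G_7 [rrbbbbr]  L=[-2, -3/2, -5/4, -9/8]  R=[-17/16, -1, 0]  = -35/32
G_8 [rrbbbbrr]  L=[-2, -3/2, -5/4, -9/8]  R=[-35/32, -17/16, -1, 0]  = -71/64
G_9 [rrbbbbrrr]  L=[-2, -3/2, -5/4, -9/8]  R=[-71/64, -35/32, -17/16, -1, 0]  = -143/128
G_10 [rrbbbbrrrb]  L=[-2, -3/2, -5/4, -9/8, -143/128]  R=[-71/64, -35/32, -17/16, -1, 0]  = -285/256
G_11 [rrbbbbrrrbb]  L=[-2, -3/2, -5/4, -9/8, -143/128, -285/256]  R=[-71/64, -35/32, -17/16, -1, 0]  = -569/512
G_12 [rrbbbbrrrbbb]  L=[-2, -3/2, -5/4, -9/8, -143/128, -285/256, -569/512]  R=[-71/64, -35/32, -17/16, -1, 0]  = -1137/1024
G_13 [rrbbbbrrrbbbr]  L=[-2, -3/2, -5/4, -9/8, -143/128, -285/256, -569/512]  R=[-1137/1024, -71/64, -35/32, -17/16, -1, 0]  = -2275/2048
G_14 [rrbbbbrrrbbbrr]  L=[-2, -3/2, -5/4, -9/8, -143/128, -285/256, -569/512]  R=[-2275/2048, -1137/1024, -71/64, -35/32, -17/16, -1, 0]  = -4551/4096
G_15 [rrbbbbrrrbbbrrb]  L=[-2, -3/2, -5/4, -9/8, -143/128, -285/256, -569/512, -4551/4096]  R=[-2275/2048, -1137/1024, -71/64, -35/32, -17/16, -1, 0]  = -9101/8192

-9101/8192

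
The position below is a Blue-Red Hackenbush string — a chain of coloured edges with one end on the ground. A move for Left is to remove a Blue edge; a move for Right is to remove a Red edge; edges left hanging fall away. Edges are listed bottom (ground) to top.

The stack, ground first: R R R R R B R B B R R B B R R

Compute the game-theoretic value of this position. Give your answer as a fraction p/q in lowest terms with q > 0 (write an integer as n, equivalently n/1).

step 1: add R to get R; options L={ — } R={ 0 } ⇒ -1
step 2: add R to get RR; options L={ — } R={ -1, 0 } ⇒ -2
step 3: add R to get RRR; options L={ — } R={ -2, -1, 0 } ⇒ -3
step 4: add R to get RRRR; options L={ — } R={ -3, -2, -1, 0 } ⇒ -4
step 5: add R to get RRRRR; options L={ — } R={ -4, -3, -2, -1, 0 } ⇒ -5
step 6: add B to get RRRRRB; options L={ -5 } R={ -4, -3, -2, -1, 0 } ⇒ -9/2
step 7: add R to get RRRRRBR; options L={ -5 } R={ -9/2, -4, -3, -2, -1, 0 } ⇒ -19/4
step 8: add B to get RRRRRBRB; options L={ -5, -19/4 } R={ -9/2, -4, -3, -2, -1, 0 } ⇒ -37/8
step 9: add B to get RRRRRBRBB; options L={ -5, -19/4, -37/8 } R={ -9/2, -4, -3, -2, -1, 0 } ⇒ -73/16
step 10: add R to get RRRRRBRBBR; options L={ -5, -19/4, -37/8 } R={ -73/16, -9/2, -4, -3, -2, -1, 0 } ⇒ -147/32
step 11: add R to get RRRRRBRBBRR; options L={ -5, -19/4, -37/8 } R={ -147/32, -73/16, -9/2, -4, -3, -2, -1, 0 } ⇒ -295/64
step 12: add B to get RRRRRBRBBRRB; options L={ -5, -19/4, -37/8, -295/64 } R={ -147/32, -73/16, -9/2, -4, -3, -2, -1, 0 } ⇒ -589/128
step 13: add B to get RRRRRBRBBRRBB; options L={ -5, -19/4, -37/8, -295/64, -589/128 } R={ -147/32, -73/16, -9/2, -4, -3, -2, -1, 0 } ⇒ -1177/256
step 14: add R to get RRRRRBRBBRRBBR; options L={ -5, -19/4, -37/8, -295/64, -589/128 } R={ -1177/256, -147/32, -73/16, -9/2, -4, -3, -2, -1, 0 } ⇒ -2355/512
step 15: add R to get RRRRRBRBBRRBBRR; options L={ -5, -19/4, -37/8, -295/64, -589/128 } R={ -2355/512, -1177/256, -147/32, -73/16, -9/2, -4, -3, -2, -1, 0 } ⇒ -4711/1024

-4711/1024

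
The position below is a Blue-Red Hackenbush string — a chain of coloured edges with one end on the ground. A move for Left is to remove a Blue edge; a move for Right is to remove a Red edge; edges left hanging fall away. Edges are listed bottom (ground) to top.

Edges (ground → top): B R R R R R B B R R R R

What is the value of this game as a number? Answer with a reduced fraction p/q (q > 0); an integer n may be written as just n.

1 of 12 · B · max L 0 · min R +∞ ⇒ 1
2 of 12 · BR · max L 0 · min R 1 ⇒ 1/2
3 of 12 · BRR · max L 0 · min R 1/2 ⇒ 1/4
4 of 12 · BRRR · max L 0 · min R 1/4 ⇒ 1/8
5 of 12 · BRRRR · max L 0 · min R 1/8 ⇒ 1/16
6 of 12 · BRRRRR · max L 0 · min R 1/16 ⇒ 1/32
7 of 12 · BRRRRRB · max L 1/32 · min R 1/16 ⇒ 3/64
8 of 12 · BRRRRRBB · max L 3/64 · min R 1/16 ⇒ 7/128
9 of 12 · BRRRRRBBR · max L 3/64 · min R 7/128 ⇒ 13/256
10 of 12 · BRRRRRBBRR · max L 3/64 · min R 13/256 ⇒ 25/512
11 of 12 · BRRRRRBBRRR · max L 3/64 · min R 25/512 ⇒ 49/1024
12 of 12 · BRRRRRBBRRRR · max L 3/64 · min R 49/1024 ⇒ 97/2048

97/2048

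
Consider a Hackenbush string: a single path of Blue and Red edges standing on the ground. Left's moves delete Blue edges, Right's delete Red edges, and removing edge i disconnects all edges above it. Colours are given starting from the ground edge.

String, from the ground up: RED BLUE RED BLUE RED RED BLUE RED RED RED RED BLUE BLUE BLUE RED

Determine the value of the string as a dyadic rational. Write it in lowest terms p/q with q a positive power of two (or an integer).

step 1: add RED to get R; options L={ · } R={ 0 } so -1
step 2: add BLUE to get RB; options L={ -1 } R={ 0 } so -1/2
step 3: add RED to get RBR; options L={ -1 } R={ -1/2,0 } so -3/4
step 4: add BLUE to get RBRB; options L={ -1,-3/4 } R={ -1/2,0 } so -5/8
step 5: add RED to get RBRBR; options L={ -1,-3/4 } R={ -5/8,-1/2,0 } so -11/16
step 6: add RED to get RBRBRR; options L={ -1,-3/4 } R={ -11/16,-5/8,-1/2,0 } so -23/32
step 7: add BLUE to get RBRBRRB; options L={ -1,-3/4,-23/32 } R={ -11/16,-5/8,-1/2,0 } so -45/64
step 8: add RED to get RBRBRRBR; options L={ -1,-3/4,-23/32 } R={ -45/64,-11/16,-5/8,-1/2,0 } so -91/128
step 9: add RED to get RBRBRRBRR; options L={ -1,-3/4,-23/32 } R={ -91/128,-45/64,-11/16,-5/8,-1/2,0 } so -183/256
step 10: add RED to get RBRBRRBRRR; options L={ -1,-3/4,-23/32 } R={ -183/256,-91/128,-45/64,-11/16,-5/8,-1/2,0 } so -367/512
step 11: add RED to get RBRBRRBRRRR; options L={ -1,-3/4,-23/32 } R={ -367/512,-183/256,-91/128,-45/64,-11/16,-5/8,-1/2,0 } so -735/1024
step 12: add BLUE to get RBRBRRBRRRRB; options L={ -1,-3/4,-23/32,-735/1024 } R={ -367/512,-183/256,-91/128,-45/64,-11/16,-5/8,-1/2,0 } so -1469/2048
step 13: add BLUE to get RBRBRRBRRRRBB; options L={ -1,-3/4,-23/32,-735/1024,-1469/2048 } R={ -367/512,-183/256,-91/128,-45/64,-11/16,-5/8,-1/2,0 } so -2937/4096
step 14: add BLUE to get RBRBRRBRRRRBBB; options L={ -1,-3/4,-23/32,-735/1024,-1469/2048,-2937/4096 } R={ -367/512,-183/256,-91/128,-45/64,-11/16,-5/8,-1/2,0 } so -5873/8192
step 15: add RED to get RBRBRRBRRRRBBBR; options L={ -1,-3/4,-23/32,-735/1024,-1469/2048,-2937/4096 } R={ -5873/8192,-367/512,-183/256,-91/128,-45/64,-11/16,-5/8,-1/2,0 } so -11747/16384

-11747/16384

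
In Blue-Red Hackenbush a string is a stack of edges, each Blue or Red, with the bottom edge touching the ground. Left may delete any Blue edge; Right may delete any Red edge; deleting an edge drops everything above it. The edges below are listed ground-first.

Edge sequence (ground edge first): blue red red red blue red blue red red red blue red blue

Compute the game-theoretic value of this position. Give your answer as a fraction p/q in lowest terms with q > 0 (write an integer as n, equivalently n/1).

Recurse on prefixes of the 13-edge string blue red red red blue red blue red red red blue red blue:
edge 1 of 13 (blue): { 0 |  } → 1
edge 2 of 13 (red): { 0 | 1 } → 1/2
edge 3 of 13 (red): { 0 | 1/2; 1 } → 1/4
edge 4 of 13 (red): { 0 | 1/4; 1/2; 1 } → 1/8
edge 5 of 13 (blue): { 0; 1/8 | 1/4; 1/2; 1 } → 3/16
edge 6 of 13 (red): { 0; 1/8 | 3/16; 1/4; 1/2; 1 } → 5/32
edge 7 of 13 (blue): { 0; 1/8; 5/32 | 3/16; 1/4; 1/2; 1 } → 11/64
edge 8 of 13 (red): { 0; 1/8; 5/32 | 11/64; 3/16; 1/4; 1/2; 1 } → 21/128
edge 9 of 13 (red): { 0; 1/8; 5/32 | 21/128; 11/64; 3/16; 1/4; 1/2; 1 } → 41/256
edge 10 of 13 (red): { 0; 1/8; 5/32 | 41/256; 21/128; 11/64; 3/16; 1/4; 1/2; 1 } → 81/512
edge 11 of 13 (blue): { 0; 1/8; 5/32; 81/512 | 41/256; 21/128; 11/64; 3/16; 1/4; 1/2; 1 } → 163/1024
edge 12 of 13 (red): { 0; 1/8; 5/32; 81/512 | 163/1024; 41/256; 21/128; 11/64; 3/16; 1/4; 1/2; 1 } → 325/2048
edge 13 of 13 (blue): { 0; 1/8; 5/32; 81/512; 325/2048 | 163/1024; 41/256; 21/128; 11/64; 3/16; 1/4; 1/2; 1 } → 651/4096

651/4096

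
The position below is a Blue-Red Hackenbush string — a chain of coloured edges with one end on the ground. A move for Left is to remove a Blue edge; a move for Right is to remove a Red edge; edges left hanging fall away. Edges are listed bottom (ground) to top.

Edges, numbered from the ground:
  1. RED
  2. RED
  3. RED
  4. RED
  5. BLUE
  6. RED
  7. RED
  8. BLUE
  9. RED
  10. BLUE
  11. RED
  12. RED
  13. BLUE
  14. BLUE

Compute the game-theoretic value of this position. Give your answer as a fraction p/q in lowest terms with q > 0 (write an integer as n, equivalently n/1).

-3929/1024

v_1 [R]  L=[]  R=[0]  → -1
v_2 [RR]  L=[]  R=[-1; 0]  → -2
v_3 [RRR]  L=[]  R=[-2; -1; 0]  → -3
v_4 [RRRR]  L=[]  R=[-3; -2; -1; 0]  → -4
v_5 [RRRRB]  L=[-4]  R=[-3; -2; -1; 0]  → -7/2
v_6 [RRRRBR]  L=[-4]  R=[-7/2; -3; -2; -1; 0]  → -15/4
v_7 [RRRRBRR]  L=[-4]  R=[-15/4; -7/2; -3; -2; -1; 0]  → -31/8
v_8 [RRRRBRRB]  L=[-4; -31/8]  R=[-15/4; -7/2; -3; -2; -1; 0]  → -61/16
v_9 [RRRRBRRBR]  L=[-4; -31/8]  R=[-61/16; -15/4; -7/2; -3; -2; -1; 0]  → -123/32
v_10 [RRRRBRRBRB]  L=[-4; -31/8; -123/32]  R=[-61/16; -15/4; -7/2; -3; -2; -1; 0]  → -245/64
v_11 [RRRRBRRBRBR]  L=[-4; -31/8; -123/32]  R=[-245/64; -61/16; -15/4; -7/2; -3; -2; -1; 0]  → -491/128
v_12 [RRRRBRRBRBRR]  L=[-4; -31/8; -123/32]  R=[-491/128; -245/64; -61/16; -15/4; -7/2; -3; -2; -1; 0]  → -983/256
v_13 [RRRRBRRBRBRRB]  L=[-4; -31/8; -123/32; -983/256]  R=[-491/128; -245/64; -61/16; -15/4; -7/2; -3; -2; -1; 0]  → -1965/512
v_14 [RRRRBRRBRBRRBB]  L=[-4; -31/8; -123/32; -983/256; -1965/512]  R=[-491/128; -245/64; -61/16; -15/4; -7/2; -3; -2; -1; 0]  → -3929/1024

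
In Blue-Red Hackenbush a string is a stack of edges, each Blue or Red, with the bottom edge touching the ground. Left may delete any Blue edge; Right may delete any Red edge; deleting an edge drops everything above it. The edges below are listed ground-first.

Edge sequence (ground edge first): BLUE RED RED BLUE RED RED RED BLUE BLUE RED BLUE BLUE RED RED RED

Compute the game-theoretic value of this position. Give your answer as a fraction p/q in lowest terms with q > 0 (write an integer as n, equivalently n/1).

1 of 15 · B · max L 0 · min R +∞ so 1
2 of 15 · BR · max L 0 · min R 1 so 1/2
3 of 15 · BRR · max L 0 · min R 1/2 so 1/4
4 of 15 · BRRB · max L 1/4 · min R 1/2 so 3/8
5 of 15 · BRRBR · max L 1/4 · min R 3/8 so 5/16
6 of 15 · BRRBRR · max L 1/4 · min R 5/16 so 9/32
7 of 15 · BRRBRRR · max L 1/4 · min R 9/32 so 17/64
8 of 15 · BRRBRRRB · max L 17/64 · min R 9/32 so 35/128
9 of 15 · BRRBRRRBB · max L 35/128 · min R 9/32 so 71/256
10 of 15 · BRRBRRRBBR · max L 35/128 · min R 71/256 so 141/512
11 of 15 · BRRBRRRBBRB · max L 141/512 · min R 71/256 so 283/1024
12 of 15 · BRRBRRRBBRBB · max L 283/1024 · min R 71/256 so 567/2048
13 of 15 · BRRBRRRBBRBBR · max L 283/1024 · min R 567/2048 so 1133/4096
14 of 15 · BRRBRRRBBRBBRR · max L 283/1024 · min R 1133/4096 so 2265/8192
15 of 15 · BRRBRRRBBRBBRRR · max L 283/1024 · min R 2265/8192 so 4529/16384

4529/16384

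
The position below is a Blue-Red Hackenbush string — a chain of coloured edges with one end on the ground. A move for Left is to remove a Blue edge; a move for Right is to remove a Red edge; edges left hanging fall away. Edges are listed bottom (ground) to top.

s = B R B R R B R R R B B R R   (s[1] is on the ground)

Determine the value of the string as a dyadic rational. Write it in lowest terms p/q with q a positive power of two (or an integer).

2329/4096

B: Left { 0 }, Right { — } — simplest 1
BR: Left { 0 }, Right { 1 } — simplest 1/2
BRB: Left { 0,1/2 }, Right { 1 } — simplest 3/4
BRBR: Left { 0,1/2 }, Right { 3/4,1 } — simplest 5/8
BRBRR: Left { 0,1/2 }, Right { 5/8,3/4,1 } — simplest 9/16
BRBRRB: Left { 0,1/2,9/16 }, Right { 5/8,3/4,1 } — simplest 19/32
BRBRRBR: Left { 0,1/2,9/16 }, Right { 19/32,5/8,3/4,1 } — simplest 37/64
BRBRRBRR: Left { 0,1/2,9/16 }, Right { 37/64,19/32,5/8,3/4,1 } — simplest 73/128
BRBRRBRRR: Left { 0,1/2,9/16 }, Right { 73/128,37/64,19/32,5/8,3/4,1 } — simplest 145/256
BRBRRBRRRB: Left { 0,1/2,9/16,145/256 }, Right { 73/128,37/64,19/32,5/8,3/4,1 } — simplest 291/512
BRBRRBRRRBB: Left { 0,1/2,9/16,145/256,291/512 }, Right { 73/128,37/64,19/32,5/8,3/4,1 } — simplest 583/1024
BRBRRBRRRBBR: Left { 0,1/2,9/16,145/256,291/512 }, Right { 583/1024,73/128,37/64,19/32,5/8,3/4,1 } — simplest 1165/2048
BRBRRBRRRBBRR: Left { 0,1/2,9/16,145/256,291/512 }, Right { 1165/2048,583/1024,73/128,37/64,19/32,5/8,3/4,1 } — simplest 2329/4096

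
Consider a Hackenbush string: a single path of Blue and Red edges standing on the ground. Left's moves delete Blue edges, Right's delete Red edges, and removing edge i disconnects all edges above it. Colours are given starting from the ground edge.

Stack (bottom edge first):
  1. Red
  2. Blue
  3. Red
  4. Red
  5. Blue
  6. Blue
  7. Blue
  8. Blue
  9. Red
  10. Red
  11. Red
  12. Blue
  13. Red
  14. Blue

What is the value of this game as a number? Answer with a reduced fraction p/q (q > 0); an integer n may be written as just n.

Prefix values for Red Blue Red Red Blue Blue Blue Blue Red Red Red Blue Red Blue via {L|R} + simplicity:
value(R) = { none | 0 } -> -1
value(RB) = { -1 | 0 } -> -1/2
value(RBR) = { -1 | -1/2,0 } -> -3/4
value(RBRR) = { -1 | -3/4,-1/2,0 } -> -7/8
value(RBRRB) = { -1,-7/8 | -3/4,-1/2,0 } -> -13/16
value(RBRRBB) = { -1,-7/8,-13/16 | -3/4,-1/2,0 } -> -25/32
value(RBRRBBB) = { -1,-7/8,-13/16,-25/32 | -3/4,-1/2,0 } -> -49/64
value(RBRRBBBB) = { -1,-7/8,-13/16,-25/32,-49/64 | -3/4,-1/2,0 } -> -97/128
value(RBRRBBBBR) = { -1,-7/8,-13/16,-25/32,-49/64 | -97/128,-3/4,-1/2,0 } -> -195/256
value(RBRRBBBBRR) = { -1,-7/8,-13/16,-25/32,-49/64 | -195/256,-97/128,-3/4,-1/2,0 } -> -391/512
value(RBRRBBBBRRR) = { -1,-7/8,-13/16,-25/32,-49/64 | -391/512,-195/256,-97/128,-3/4,-1/2,0 } -> -783/1024
value(RBRRBBBBRRRB) = { -1,-7/8,-13/16,-25/32,-49/64,-783/1024 | -391/512,-195/256,-97/128,-3/4,-1/2,0 } -> -1565/2048
value(RBRRBBBBRRRBR) = { -1,-7/8,-13/16,-25/32,-49/64,-783/1024 | -1565/2048,-391/512,-195/256,-97/128,-3/4,-1/2,0 } -> -3131/4096
value(RBRRBBBBRRRBRB) = { -1,-7/8,-13/16,-25/32,-49/64,-783/1024,-3131/4096 | -1565/2048,-391/512,-195/256,-97/128,-3/4,-1/2,0 } -> -6261/8192

-6261/8192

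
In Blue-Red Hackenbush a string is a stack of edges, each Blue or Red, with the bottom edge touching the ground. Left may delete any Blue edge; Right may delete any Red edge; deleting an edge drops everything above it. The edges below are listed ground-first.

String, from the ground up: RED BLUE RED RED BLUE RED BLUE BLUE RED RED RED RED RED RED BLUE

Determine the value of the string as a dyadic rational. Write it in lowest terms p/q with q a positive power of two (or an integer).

Build v(s[:k]) for k = 1..15, string s = RED BLUE RED RED BLUE RED BLUE BLUE RED RED RED RED RED RED BLUE.
step 1: add RED to get R; options L={ (no moves) } R={ 0 } ⇒ -1
step 2: add BLUE to get RB; options L={ -1 } R={ 0 } ⇒ -1/2
step 3: add RED to get RBR; options L={ -1 } R={ -1/2, 0 } ⇒ -3/4
step 4: add RED to get RBRR; options L={ -1 } R={ -3/4, -1/2, 0 } ⇒ -7/8
step 5: add BLUE to get RBRRB; options L={ -1, -7/8 } R={ -3/4, -1/2, 0 } ⇒ -13/16
step 6: add RED to get RBRRBR; options L={ -1, -7/8 } R={ -13/16, -3/4, -1/2, 0 } ⇒ -27/32
step 7: add BLUE to get RBRRBRB; options L={ -1, -7/8, -27/32 } R={ -13/16, -3/4, -1/2, 0 } ⇒ -53/64
step 8: add BLUE to get RBRRBRBB; options L={ -1, -7/8, -27/32, -53/64 } R={ -13/16, -3/4, -1/2, 0 } ⇒ -105/128
step 9: add RED to get RBRRBRBBR; options L={ -1, -7/8, -27/32, -53/64 } R={ -105/128, -13/16, -3/4, -1/2, 0 } ⇒ -211/256
step 10: add RED to get RBRRBRBBRR; options L={ -1, -7/8, -27/32, -53/64 } R={ -211/256, -105/128, -13/16, -3/4, -1/2, 0 } ⇒ -423/512
step 11: add RED to get RBRRBRBBRRR; options L={ -1, -7/8, -27/32, -53/64 } R={ -423/512, -211/256, -105/128, -13/16, -3/4, -1/2, 0 } ⇒ -847/1024
step 12: add RED to get RBRRBRBBRRRR; options L={ -1, -7/8, -27/32, -53/64 } R={ -847/1024, -423/512, -211/256, -105/128, -13/16, -3/4, -1/2, 0 } ⇒ -1695/2048
step 13: add RED to get RBRRBRBBRRRRR; options L={ -1, -7/8, -27/32, -53/64 } R={ -1695/2048, -847/1024, -423/512, -211/256, -105/128, -13/16, -3/4, -1/2, 0 } ⇒ -3391/4096
step 14: add RED to get RBRRBRBBRRRRRR; options L={ -1, -7/8, -27/32, -53/64 } R={ -3391/4096, -1695/2048, -847/1024, -423/512, -211/256, -105/128, -13/16, -3/4, -1/2, 0 } ⇒ -6783/8192
step 15: add BLUE to get RBRRBRBBRRRRRRB; options L={ -1, -7/8, -27/32, -53/64, -6783/8192 } R={ -3391/4096, -1695/2048, -847/1024, -423/512, -211/256, -105/128, -13/16, -3/4, -1/2, 0 } ⇒ -13565/16384

-13565/16384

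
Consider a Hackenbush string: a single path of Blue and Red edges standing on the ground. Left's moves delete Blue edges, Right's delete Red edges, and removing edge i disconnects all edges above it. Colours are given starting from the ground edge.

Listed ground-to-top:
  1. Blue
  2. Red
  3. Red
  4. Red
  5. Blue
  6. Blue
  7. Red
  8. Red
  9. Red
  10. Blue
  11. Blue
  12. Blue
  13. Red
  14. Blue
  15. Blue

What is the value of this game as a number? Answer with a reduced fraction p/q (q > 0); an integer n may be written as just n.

3191/16384

Prefix values for Blue Red Red Red Blue Blue Red Red Red Blue Blue Blue Red Blue Blue via {L|R} + simplicity:
edge 1 of 15 (Blue): { 0 | none } => 1
edge 2 of 15 (Red): { 0 | 1 } => 1/2
edge 3 of 15 (Red): { 0 | 1/2 1 } => 1/4
edge 4 of 15 (Red): { 0 | 1/4 1/2 1 } => 1/8
edge 5 of 15 (Blue): { 0 1/8 | 1/4 1/2 1 } => 3/16
edge 6 of 15 (Blue): { 0 1/8 3/16 | 1/4 1/2 1 } => 7/32
edge 7 of 15 (Red): { 0 1/8 3/16 | 7/32 1/4 1/2 1 } => 13/64
edge 8 of 15 (Red): { 0 1/8 3/16 | 13/64 7/32 1/4 1/2 1 } => 25/128
edge 9 of 15 (Red): { 0 1/8 3/16 | 25/128 13/64 7/32 1/4 1/2 1 } => 49/256
edge 10 of 15 (Blue): { 0 1/8 3/16 49/256 | 25/128 13/64 7/32 1/4 1/2 1 } => 99/512
edge 11 of 15 (Blue): { 0 1/8 3/16 49/256 99/512 | 25/128 13/64 7/32 1/4 1/2 1 } => 199/1024
edge 12 of 15 (Blue): { 0 1/8 3/16 49/256 99/512 199/1024 | 25/128 13/64 7/32 1/4 1/2 1 } => 399/2048
edge 13 of 15 (Red): { 0 1/8 3/16 49/256 99/512 199/1024 | 399/2048 25/128 13/64 7/32 1/4 1/2 1 } => 797/4096
edge 14 of 15 (Blue): { 0 1/8 3/16 49/256 99/512 199/1024 797/4096 | 399/2048 25/128 13/64 7/32 1/4 1/2 1 } => 1595/8192
edge 15 of 15 (Blue): { 0 1/8 3/16 49/256 99/512 199/1024 797/4096 1595/8192 | 399/2048 25/128 13/64 7/32 1/4 1/2 1 } => 3191/16384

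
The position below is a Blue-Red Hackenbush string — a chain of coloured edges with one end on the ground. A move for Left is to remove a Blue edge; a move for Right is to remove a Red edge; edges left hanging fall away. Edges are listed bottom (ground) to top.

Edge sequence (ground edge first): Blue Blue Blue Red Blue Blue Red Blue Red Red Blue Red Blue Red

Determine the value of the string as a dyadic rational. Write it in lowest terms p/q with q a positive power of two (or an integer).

5781/2048

v(B) = { 0 | — } -> 1
v(BB) = { 0,1 | — } -> 2
v(BBB) = { 0,1,2 | — } -> 3
v(BBBR) = { 0,1,2 | 3 } -> 5/2
v(BBBRB) = { 0,1,2,5/2 | 3 } -> 11/4
v(BBBRBB) = { 0,1,2,5/2,11/4 | 3 } -> 23/8
v(BBBRBBR) = { 0,1,2,5/2,11/4 | 23/8,3 } -> 45/16
v(BBBRBBRB) = { 0,1,2,5/2,11/4,45/16 | 23/8,3 } -> 91/32
v(BBBRBBRBR) = { 0,1,2,5/2,11/4,45/16 | 91/32,23/8,3 } -> 181/64
v(BBBRBBRBRR) = { 0,1,2,5/2,11/4,45/16 | 181/64,91/32,23/8,3 } -> 361/128
v(BBBRBBRBRRB) = { 0,1,2,5/2,11/4,45/16,361/128 | 181/64,91/32,23/8,3 } -> 723/256
v(BBBRBBRBRRBR) = { 0,1,2,5/2,11/4,45/16,361/128 | 723/256,181/64,91/32,23/8,3 } -> 1445/512
v(BBBRBBRBRRBRB) = { 0,1,2,5/2,11/4,45/16,361/128,1445/512 | 723/256,181/64,91/32,23/8,3 } -> 2891/1024
v(BBBRBBRBRRBRBR) = { 0,1,2,5/2,11/4,45/16,361/128,1445/512 | 2891/1024,723/256,181/64,91/32,23/8,3 } -> 5781/2048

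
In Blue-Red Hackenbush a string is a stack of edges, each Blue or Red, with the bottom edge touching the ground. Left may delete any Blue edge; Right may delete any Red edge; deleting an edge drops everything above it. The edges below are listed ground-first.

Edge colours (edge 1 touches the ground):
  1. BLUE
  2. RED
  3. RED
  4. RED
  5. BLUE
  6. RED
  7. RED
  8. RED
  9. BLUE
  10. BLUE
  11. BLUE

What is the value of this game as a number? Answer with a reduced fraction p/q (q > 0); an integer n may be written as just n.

143/1024

Prefix values for BLUE RED RED RED BLUE RED RED RED BLUE BLUE BLUE via {L|R} + simplicity:
1 of 11 · B · max L 0 · min R +∞ ⇒ 1
2 of 11 · BR · max L 0 · min R 1 ⇒ 1/2
3 of 11 · BRR · max L 0 · min R 1/2 ⇒ 1/4
4 of 11 · BRRR · max L 0 · min R 1/4 ⇒ 1/8
5 of 11 · BRRRB · max L 1/8 · min R 1/4 ⇒ 3/16
6 of 11 · BRRRBR · max L 1/8 · min R 3/16 ⇒ 5/32
7 of 11 · BRRRBRR · max L 1/8 · min R 5/32 ⇒ 9/64
8 of 11 · BRRRBRRR · max L 1/8 · min R 9/64 ⇒ 17/128
9 of 11 · BRRRBRRRB · max L 17/128 · min R 9/64 ⇒ 35/256
10 of 11 · BRRRBRRRBB · max L 35/256 · min R 9/64 ⇒ 71/512
11 of 11 · BRRRBRRRBBB · max L 71/512 · min R 9/64 ⇒ 143/1024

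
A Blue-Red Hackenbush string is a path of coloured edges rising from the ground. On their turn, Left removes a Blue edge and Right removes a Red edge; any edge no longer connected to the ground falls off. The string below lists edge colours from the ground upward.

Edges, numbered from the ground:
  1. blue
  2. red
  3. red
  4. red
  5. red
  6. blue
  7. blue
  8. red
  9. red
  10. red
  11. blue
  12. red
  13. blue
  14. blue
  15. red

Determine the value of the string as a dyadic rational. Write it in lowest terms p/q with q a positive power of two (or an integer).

1581/16384

Build v(s[:k]) for k = 1..15, string s = blue red red red red blue blue red red red blue red blue blue red.
b: Left { 0 }, Right { none } — simplest 1
br: Left { 0 }, Right { 1 } — simplest 1/2
brr: Left { 0 }, Right { 1/2; 1 } — simplest 1/4
brrr: Left { 0 }, Right { 1/4; 1/2; 1 } — simplest 1/8
brrrr: Left { 0 }, Right { 1/8; 1/4; 1/2; 1 } — simplest 1/16
brrrrb: Left { 0; 1/16 }, Right { 1/8; 1/4; 1/2; 1 } — simplest 3/32
brrrrbb: Left { 0; 1/16; 3/32 }, Right { 1/8; 1/4; 1/2; 1 } — simplest 7/64
brrrrbbr: Left { 0; 1/16; 3/32 }, Right { 7/64; 1/8; 1/4; 1/2; 1 } — simplest 13/128
brrrrbbrr: Left { 0; 1/16; 3/32 }, Right { 13/128; 7/64; 1/8; 1/4; 1/2; 1 } — simplest 25/256
brrrrbbrrr: Left { 0; 1/16; 3/32 }, Right { 25/256; 13/128; 7/64; 1/8; 1/4; 1/2; 1 } — simplest 49/512
brrrrbbrrrb: Left { 0; 1/16; 3/32; 49/512 }, Right { 25/256; 13/128; 7/64; 1/8; 1/4; 1/2; 1 } — simplest 99/1024
brrrrbbrrrbr: Left { 0; 1/16; 3/32; 49/512 }, Right { 99/1024; 25/256; 13/128; 7/64; 1/8; 1/4; 1/2; 1 } — simplest 197/2048
brrrrbbrrrbrb: Left { 0; 1/16; 3/32; 49/512; 197/2048 }, Right { 99/1024; 25/256; 13/128; 7/64; 1/8; 1/4; 1/2; 1 } — simplest 395/4096
brrrrbbrrrbrbb: Left { 0; 1/16; 3/32; 49/512; 197/2048; 395/4096 }, Right { 99/1024; 25/256; 13/128; 7/64; 1/8; 1/4; 1/2; 1 } — simplest 791/8192
brrrrbbrrrbrbbr: Left { 0; 1/16; 3/32; 49/512; 197/2048; 395/4096 }, Right { 791/8192; 99/1024; 25/256; 13/128; 7/64; 1/8; 1/4; 1/2; 1 } — simplest 1581/16384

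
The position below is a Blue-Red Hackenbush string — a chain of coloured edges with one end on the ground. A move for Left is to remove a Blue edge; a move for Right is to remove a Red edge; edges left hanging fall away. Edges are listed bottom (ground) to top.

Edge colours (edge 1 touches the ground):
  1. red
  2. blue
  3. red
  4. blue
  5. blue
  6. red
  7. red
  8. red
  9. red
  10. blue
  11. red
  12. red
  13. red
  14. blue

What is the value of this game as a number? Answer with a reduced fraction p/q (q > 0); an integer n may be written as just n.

-5085/8192

Recurse on prefixes of the 14-edge string red blue red blue blue red red red red blue red red red blue:
step 1: add red to get r; options L={ ∅ } R={ 0 } ⇒ -1
step 2: add blue to get rb; options L={ -1 } R={ 0 } ⇒ -1/2
step 3: add red to get rbr; options L={ -1 } R={ -1/2, 0 } ⇒ -3/4
step 4: add blue to get rbrb; options L={ -1, -3/4 } R={ -1/2, 0 } ⇒ -5/8
step 5: add blue to get rbrbb; options L={ -1, -3/4, -5/8 } R={ -1/2, 0 } ⇒ -9/16
step 6: add red to get rbrbbr; options L={ -1, -3/4, -5/8 } R={ -9/16, -1/2, 0 } ⇒ -19/32
step 7: add red to get rbrbbrr; options L={ -1, -3/4, -5/8 } R={ -19/32, -9/16, -1/2, 0 } ⇒ -39/64
step 8: add red to get rbrbbrrr; options L={ -1, -3/4, -5/8 } R={ -39/64, -19/32, -9/16, -1/2, 0 } ⇒ -79/128
step 9: add red to get rbrbbrrrr; options L={ -1, -3/4, -5/8 } R={ -79/128, -39/64, -19/32, -9/16, -1/2, 0 } ⇒ -159/256
step 10: add blue to get rbrbbrrrrb; options L={ -1, -3/4, -5/8, -159/256 } R={ -79/128, -39/64, -19/32, -9/16, -1/2, 0 } ⇒ -317/512
step 11: add red to get rbrbbrrrrbr; options L={ -1, -3/4, -5/8, -159/256 } R={ -317/512, -79/128, -39/64, -19/32, -9/16, -1/2, 0 } ⇒ -635/1024
step 12: add red to get rbrbbrrrrbrr; options L={ -1, -3/4, -5/8, -159/256 } R={ -635/1024, -317/512, -79/128, -39/64, -19/32, -9/16, -1/2, 0 } ⇒ -1271/2048
step 13: add red to get rbrbbrrrrbrrr; options L={ -1, -3/4, -5/8, -159/256 } R={ -1271/2048, -635/1024, -317/512, -79/128, -39/64, -19/32, -9/16, -1/2, 0 } ⇒ -2543/4096
step 14: add blue to get rbrbbrrrrbrrrb; options L={ -1, -3/4, -5/8, -159/256, -2543/4096 } R={ -1271/2048, -635/1024, -317/512, -79/128, -39/64, -19/32, -9/16, -1/2, 0 } ⇒ -5085/8192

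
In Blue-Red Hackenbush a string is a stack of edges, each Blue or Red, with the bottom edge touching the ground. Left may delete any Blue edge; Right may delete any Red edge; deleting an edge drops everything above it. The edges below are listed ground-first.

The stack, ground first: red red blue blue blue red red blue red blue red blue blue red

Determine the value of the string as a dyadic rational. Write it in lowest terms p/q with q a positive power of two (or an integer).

-4947/4096

Build v(s[:k]) for k = 1..14, string s = red red blue blue blue red red blue red blue red blue blue red.
v_1 [r]  L=[]  R=[0]  → -1
v_2 [rr]  L=[]  R=[-1; 0]  → -2
v_3 [rrb]  L=[-2]  R=[-1; 0]  → -3/2
v_4 [rrbb]  L=[-2; -3/2]  R=[-1; 0]  → -5/4
v_5 [rrbbb]  L=[-2; -3/2; -5/4]  R=[-1; 0]  → -9/8
v_6 [rrbbbr]  L=[-2; -3/2; -5/4]  R=[-9/8; -1; 0]  → -19/16
v_7 [rrbbbrr]  L=[-2; -3/2; -5/4]  R=[-19/16; -9/8; -1; 0]  → -39/32
v_8 [rrbbbrrb]  L=[-2; -3/2; -5/4; -39/32]  R=[-19/16; -9/8; -1; 0]  → -77/64
v_9 [rrbbbrrbr]  L=[-2; -3/2; -5/4; -39/32]  R=[-77/64; -19/16; -9/8; -1; 0]  → -155/128
v_10 [rrbbbrrbrb]  L=[-2; -3/2; -5/4; -39/32; -155/128]  R=[-77/64; -19/16; -9/8; -1; 0]  → -309/256
v_11 [rrbbbrrbrbr]  L=[-2; -3/2; -5/4; -39/32; -155/128]  R=[-309/256; -77/64; -19/16; -9/8; -1; 0]  → -619/512
v_12 [rrbbbrrbrbrb]  L=[-2; -3/2; -5/4; -39/32; -155/128; -619/512]  R=[-309/256; -77/64; -19/16; -9/8; -1; 0]  → -1237/1024
v_13 [rrbbbrrbrbrbb]  L=[-2; -3/2; -5/4; -39/32; -155/128; -619/512; -1237/1024]  R=[-309/256; -77/64; -19/16; -9/8; -1; 0]  → -2473/2048
v_14 [rrbbbrrbrbrbbr]  L=[-2; -3/2; -5/4; -39/32; -155/128; -619/512; -1237/1024]  R=[-2473/2048; -309/256; -77/64; -19/16; -9/8; -1; 0]  → -4947/4096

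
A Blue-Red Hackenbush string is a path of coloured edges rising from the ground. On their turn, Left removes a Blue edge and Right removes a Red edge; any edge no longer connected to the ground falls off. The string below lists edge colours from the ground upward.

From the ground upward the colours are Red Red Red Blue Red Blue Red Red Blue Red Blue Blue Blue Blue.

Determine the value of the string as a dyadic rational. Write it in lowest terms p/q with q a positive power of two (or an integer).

-5537/2048

Recurse on prefixes of the 14-edge string Red Red Red Blue Red Blue Red Red Blue Red Blue Blue Blue Blue:
R: Left { ∅ }, Right { 0 } = simplest -1
RR: Left { ∅ }, Right { -1; 0 } = simplest -2
RRR: Left { ∅ }, Right { -2; -1; 0 } = simplest -3
RRRB: Left { -3 }, Right { -2; -1; 0 } = simplest -5/2
RRRBR: Left { -3 }, Right { -5/2; -2; -1; 0 } = simplest -11/4
RRRBRB: Left { -3; -11/4 }, Right { -5/2; -2; -1; 0 } = simplest -21/8
RRRBRBR: Left { -3; -11/4 }, Right { -21/8; -5/2; -2; -1; 0 } = simplest -43/16
RRRBRBRR: Left { -3; -11/4 }, Right { -43/16; -21/8; -5/2; -2; -1; 0 } = simplest -87/32
RRRBRBRRB: Left { -3; -11/4; -87/32 }, Right { -43/16; -21/8; -5/2; -2; -1; 0 } = simplest -173/64
RRRBRBRRBR: Left { -3; -11/4; -87/32 }, Right { -173/64; -43/16; -21/8; -5/2; -2; -1; 0 } = simplest -347/128
RRRBRBRRBRB: Left { -3; -11/4; -87/32; -347/128 }, Right { -173/64; -43/16; -21/8; -5/2; -2; -1; 0 } = simplest -693/256
RRRBRBRRBRBB: Left { -3; -11/4; -87/32; -347/128; -693/256 }, Right { -173/64; -43/16; -21/8; -5/2; -2; -1; 0 } = simplest -1385/512
RRRBRBRRBRBBB: Left { -3; -11/4; -87/32; -347/128; -693/256; -1385/512 }, Right { -173/64; -43/16; -21/8; -5/2; -2; -1; 0 } = simplest -2769/1024
RRRBRBRRBRBBBB: Left { -3; -11/4; -87/32; -347/128; -693/256; -1385/512; -2769/1024 }, Right { -173/64; -43/16; -21/8; -5/2; -2; -1; 0 } = simplest -5537/2048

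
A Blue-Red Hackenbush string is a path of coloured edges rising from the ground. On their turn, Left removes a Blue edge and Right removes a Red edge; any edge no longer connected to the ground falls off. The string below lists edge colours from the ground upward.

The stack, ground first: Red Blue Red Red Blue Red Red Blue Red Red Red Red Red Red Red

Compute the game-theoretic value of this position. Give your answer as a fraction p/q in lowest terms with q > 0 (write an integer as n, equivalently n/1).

G_1 [R]  L=[none]  R=[0]  → -1
G_2 [RB]  L=[-1]  R=[0]  → -1/2
G_3 [RBR]  L=[-1]  R=[-1/2 0]  → -3/4
G_4 [RBRR]  L=[-1]  R=[-3/4 -1/2 0]  → -7/8
G_5 [RBRRB]  L=[-1 -7/8]  R=[-3/4 -1/2 0]  → -13/16
G_6 [RBRRBR]  L=[-1 -7/8]  R=[-13/16 -3/4 -1/2 0]  → -27/32
G_7 [RBRRBRR]  L=[-1 -7/8]  R=[-27/32 -13/16 -3/4 -1/2 0]  → -55/64
G_8 [RBRRBRRB]  L=[-1 -7/8 -55/64]  R=[-27/32 -13/16 -3/4 -1/2 0]  → -109/128
G_9 [RBRRBRRBR]  L=[-1 -7/8 -55/64]  R=[-109/128 -27/32 -13/16 -3/4 -1/2 0]  → -219/256
G_10 [RBRRBRRBRR]  L=[-1 -7/8 -55/64]  R=[-219/256 -109/128 -27/32 -13/16 -3/4 -1/2 0]  → -439/512
G_11 [RBRRBRRBRRR]  L=[-1 -7/8 -55/64]  R=[-439/512 -219/256 -109/128 -27/32 -13/16 -3/4 -1/2 0]  → -879/1024
G_12 [RBRRBRRBRRRR]  L=[-1 -7/8 -55/64]  R=[-879/1024 -439/512 -219/256 -109/128 -27/32 -13/16 -3/4 -1/2 0]  → -1759/2048
G_13 [RBRRBRRBRRRRR]  L=[-1 -7/8 -55/64]  R=[-1759/2048 -879/1024 -439/512 -219/256 -109/128 -27/32 -13/16 -3/4 -1/2 0]  → -3519/4096
G_14 [RBRRBRRBRRRRRR]  L=[-1 -7/8 -55/64]  R=[-3519/4096 -1759/2048 -879/1024 -439/512 -219/256 -109/128 -27/32 -13/16 -3/4 -1/2 0]  → -7039/8192
G_15 [RBRRBRRBRRRRRRR]  L=[-1 -7/8 -55/64]  R=[-7039/8192 -3519/4096 -1759/2048 -879/1024 -439/512 -219/256 -109/128 -27/32 -13/16 -3/4 -1/2 0]  → -14079/16384

-14079/16384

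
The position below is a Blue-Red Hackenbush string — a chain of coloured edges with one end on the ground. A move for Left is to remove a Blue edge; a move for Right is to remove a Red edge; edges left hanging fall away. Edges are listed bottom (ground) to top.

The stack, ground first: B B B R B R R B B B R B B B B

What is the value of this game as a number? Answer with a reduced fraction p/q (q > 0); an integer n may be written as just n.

10719/4096

step 1: add B to get B; options L={ 0 } R={ (no moves) } so 1
step 2: add B to get BB; options L={ 0; 1 } R={ (no moves) } so 2
step 3: add B to get BBB; options L={ 0; 1; 2 } R={ (no moves) } so 3
step 4: add R to get BBBR; options L={ 0; 1; 2 } R={ 3 } so 5/2
step 5: add B to get BBBRB; options L={ 0; 1; 2; 5/2 } R={ 3 } so 11/4
step 6: add R to get BBBRBR; options L={ 0; 1; 2; 5/2 } R={ 11/4; 3 } so 21/8
step 7: add R to get BBBRBRR; options L={ 0; 1; 2; 5/2 } R={ 21/8; 11/4; 3 } so 41/16
step 8: add B to get BBBRBRRB; options L={ 0; 1; 2; 5/2; 41/16 } R={ 21/8; 11/4; 3 } so 83/32
step 9: add B to get BBBRBRRBB; options L={ 0; 1; 2; 5/2; 41/16; 83/32 } R={ 21/8; 11/4; 3 } so 167/64
step 10: add B to get BBBRBRRBBB; options L={ 0; 1; 2; 5/2; 41/16; 83/32; 167/64 } R={ 21/8; 11/4; 3 } so 335/128
step 11: add R to get BBBRBRRBBBR; options L={ 0; 1; 2; 5/2; 41/16; 83/32; 167/64 } R={ 335/128; 21/8; 11/4; 3 } so 669/256
step 12: add B to get BBBRBRRBBBRB; options L={ 0; 1; 2; 5/2; 41/16; 83/32; 167/64; 669/256 } R={ 335/128; 21/8; 11/4; 3 } so 1339/512
step 13: add B to get BBBRBRRBBBRBB; options L={ 0; 1; 2; 5/2; 41/16; 83/32; 167/64; 669/256; 1339/512 } R={ 335/128; 21/8; 11/4; 3 } so 2679/1024
step 14: add B to get BBBRBRRBBBRBBB; options L={ 0; 1; 2; 5/2; 41/16; 83/32; 167/64; 669/256; 1339/512; 2679/1024 } R={ 335/128; 21/8; 11/4; 3 } so 5359/2048
step 15: add B to get BBBRBRRBBBRBBBB; options L={ 0; 1; 2; 5/2; 41/16; 83/32; 167/64; 669/256; 1339/512; 2679/1024; 5359/2048 } R={ 335/128; 21/8; 11/4; 3 } so 10719/4096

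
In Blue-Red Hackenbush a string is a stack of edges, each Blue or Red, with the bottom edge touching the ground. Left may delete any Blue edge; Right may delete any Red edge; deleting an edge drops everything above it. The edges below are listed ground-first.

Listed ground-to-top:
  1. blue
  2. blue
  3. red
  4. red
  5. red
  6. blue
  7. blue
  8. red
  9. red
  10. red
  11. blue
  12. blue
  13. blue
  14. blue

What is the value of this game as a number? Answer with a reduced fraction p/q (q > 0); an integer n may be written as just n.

Prefix values for blue blue red red red blue blue red red red blue blue blue blue via {L|R} + simplicity:
val(b) = { 0 | ∅ } — 1
val(bb) = { 0, 1 | ∅ } — 2
val(bbr) = { 0, 1 | 2 } — 3/2
val(bbrr) = { 0, 1 | 3/2, 2 } — 5/4
val(bbrrr) = { 0, 1 | 5/4, 3/2, 2 } — 9/8
val(bbrrrb) = { 0, 1, 9/8 | 5/4, 3/2, 2 } — 19/16
val(bbrrrbb) = { 0, 1, 9/8, 19/16 | 5/4, 3/2, 2 } — 39/32
val(bbrrrbbr) = { 0, 1, 9/8, 19/16 | 39/32, 5/4, 3/2, 2 } — 77/64
val(bbrrrbbrr) = { 0, 1, 9/8, 19/16 | 77/64, 39/32, 5/4, 3/2, 2 } — 153/128
val(bbrrrbbrrr) = { 0, 1, 9/8, 19/16 | 153/128, 77/64, 39/32, 5/4, 3/2, 2 } — 305/256
val(bbrrrbbrrrb) = { 0, 1, 9/8, 19/16, 305/256 | 153/128, 77/64, 39/32, 5/4, 3/2, 2 } — 611/512
val(bbrrrbbrrrbb) = { 0, 1, 9/8, 19/16, 305/256, 611/512 | 153/128, 77/64, 39/32, 5/4, 3/2, 2 } — 1223/1024
val(bbrrrbbrrrbbb) = { 0, 1, 9/8, 19/16, 305/256, 611/512, 1223/1024 | 153/128, 77/64, 39/32, 5/4, 3/2, 2 } — 2447/2048
val(bbrrrbbrrrbbbb) = { 0, 1, 9/8, 19/16, 305/256, 611/512, 1223/1024, 2447/2048 | 153/128, 77/64, 39/32, 5/4, 3/2, 2 } — 4895/4096

4895/4096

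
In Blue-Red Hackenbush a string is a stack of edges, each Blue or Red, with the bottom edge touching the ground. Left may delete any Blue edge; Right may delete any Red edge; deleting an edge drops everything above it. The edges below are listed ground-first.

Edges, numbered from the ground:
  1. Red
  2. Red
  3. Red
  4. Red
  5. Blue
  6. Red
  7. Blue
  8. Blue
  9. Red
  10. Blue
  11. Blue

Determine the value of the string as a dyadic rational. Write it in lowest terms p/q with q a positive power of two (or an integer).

-457/128

v_1 [R]  L=[(no moves)]  R=[0]  — -1
v_2 [RR]  L=[(no moves)]  R=[-1 0]  — -2
v_3 [RRR]  L=[(no moves)]  R=[-2 -1 0]  — -3
v_4 [RRRR]  L=[(no moves)]  R=[-3 -2 -1 0]  — -4
v_5 [RRRRB]  L=[-4]  R=[-3 -2 -1 0]  — -7/2
v_6 [RRRRBR]  L=[-4]  R=[-7/2 -3 -2 -1 0]  — -15/4
v_7 [RRRRBRB]  L=[-4 -15/4]  R=[-7/2 -3 -2 -1 0]  — -29/8
v_8 [RRRRBRBB]  L=[-4 -15/4 -29/8]  R=[-7/2 -3 -2 -1 0]  — -57/16
v_9 [RRRRBRBBR]  L=[-4 -15/4 -29/8]  R=[-57/16 -7/2 -3 -2 -1 0]  — -115/32
v_10 [RRRRBRBBRB]  L=[-4 -15/4 -29/8 -115/32]  R=[-57/16 -7/2 -3 -2 -1 0]  — -229/64
v_11 [RRRRBRBBRBB]  L=[-4 -15/4 -29/8 -115/32 -229/64]  R=[-57/16 -7/2 -3 -2 -1 0]  — -457/128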